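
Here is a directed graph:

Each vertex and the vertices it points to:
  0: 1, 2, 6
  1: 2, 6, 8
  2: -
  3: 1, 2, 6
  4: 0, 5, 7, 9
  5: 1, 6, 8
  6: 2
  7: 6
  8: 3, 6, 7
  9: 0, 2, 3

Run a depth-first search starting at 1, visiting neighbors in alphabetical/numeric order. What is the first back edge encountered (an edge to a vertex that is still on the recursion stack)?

3→1

DFS from 1 (visiting neighbors in alphabetical/numeric order); mark gray on enter, black on exit:
1 gray
  2 gray
  2 black
  6 gray
    6→2: 2 black — skip
  6 black
  8 gray
    3 gray
      3→1: 1 is gray → back edge
First back edge: 3 → 1.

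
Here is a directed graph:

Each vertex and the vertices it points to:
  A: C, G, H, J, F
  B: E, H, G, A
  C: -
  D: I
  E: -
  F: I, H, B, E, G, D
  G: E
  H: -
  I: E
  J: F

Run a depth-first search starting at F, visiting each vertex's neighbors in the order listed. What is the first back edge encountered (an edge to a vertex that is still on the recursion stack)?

DFS from F (visiting each vertex's neighbors in the order listed); mark gray on enter, black on exit:
F gray
  I gray
    E gray
    E black
  I black
  H gray
  H black
  B gray
    B→E: E black — skip
    B→H: H black — skip
    G gray
      G→E: E black — skip
    G black
    A gray
      C gray
      C black
      A→G: G black — skip
      A→H: H black — skip
      J gray
        J→F: F is gray → back edge
First back edge: J → F.

J->F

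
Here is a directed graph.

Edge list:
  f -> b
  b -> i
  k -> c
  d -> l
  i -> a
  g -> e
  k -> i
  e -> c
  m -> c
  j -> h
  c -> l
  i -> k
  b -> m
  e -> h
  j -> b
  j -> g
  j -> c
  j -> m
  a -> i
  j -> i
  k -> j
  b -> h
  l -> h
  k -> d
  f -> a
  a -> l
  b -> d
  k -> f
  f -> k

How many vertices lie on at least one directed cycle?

6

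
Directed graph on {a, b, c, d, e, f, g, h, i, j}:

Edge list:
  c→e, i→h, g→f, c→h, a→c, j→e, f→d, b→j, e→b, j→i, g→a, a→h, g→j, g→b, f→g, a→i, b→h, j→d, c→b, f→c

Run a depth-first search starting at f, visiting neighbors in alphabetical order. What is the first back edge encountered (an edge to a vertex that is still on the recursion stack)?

DFS from f (visiting neighbors in alphabetical order); mark gray on enter, black on exit:
f gray
  c gray
    b gray
      h gray
      h black
      j gray
        d gray
        d black
        e gray
          e→b: b is gray → back edge
First back edge: e → b.

e->b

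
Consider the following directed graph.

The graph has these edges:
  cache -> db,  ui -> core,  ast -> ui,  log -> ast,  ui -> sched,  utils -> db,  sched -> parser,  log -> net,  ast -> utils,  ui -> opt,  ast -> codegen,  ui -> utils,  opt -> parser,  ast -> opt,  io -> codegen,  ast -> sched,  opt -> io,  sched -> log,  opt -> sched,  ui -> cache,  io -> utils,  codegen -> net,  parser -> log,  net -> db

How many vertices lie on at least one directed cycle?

6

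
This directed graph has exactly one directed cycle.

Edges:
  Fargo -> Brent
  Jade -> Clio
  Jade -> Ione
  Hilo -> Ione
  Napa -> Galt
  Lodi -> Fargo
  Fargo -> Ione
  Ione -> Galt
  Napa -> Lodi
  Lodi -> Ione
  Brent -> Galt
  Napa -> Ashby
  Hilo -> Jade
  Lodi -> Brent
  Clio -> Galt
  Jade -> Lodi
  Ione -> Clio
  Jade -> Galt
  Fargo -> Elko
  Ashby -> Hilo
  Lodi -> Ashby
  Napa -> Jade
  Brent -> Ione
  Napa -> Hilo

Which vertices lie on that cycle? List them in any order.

Hilo, Jade, Lodi, Ashby

DFS with gray/black marking from Lodi:
Lodi gray
  Ione gray
    Clio gray
      Galt gray
      Galt black
    Clio black
    Ione→Galt: Galt black — skip
  Ione black
  Ashby gray
    Hilo gray
      Hilo→Ione: Ione black — skip
      Jade gray
        Jade→Galt: Galt black — skip
        Jade→Ione: Ione black — skip
        Jade→Lodi: Lodi is gray → back edge
Back edge closes the cycle Lodi → Ashby → Hilo → Jade → Lodi; its vertices are {Hilo, Jade, Lodi, Ashby}.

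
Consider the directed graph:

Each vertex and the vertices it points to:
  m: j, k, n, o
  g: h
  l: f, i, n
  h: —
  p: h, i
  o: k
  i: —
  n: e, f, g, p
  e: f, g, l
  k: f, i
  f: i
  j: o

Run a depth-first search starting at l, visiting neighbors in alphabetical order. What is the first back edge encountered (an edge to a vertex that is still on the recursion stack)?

DFS from l (visiting neighbors in alphabetical order); mark gray on enter, black on exit:
l gray
  f gray
    i gray
    i black
  f black
  l→i: i black — skip
  n gray
    e gray
      e→f: f black — skip
      g gray
        h gray
        h black
      g black
      e→l: l is gray → back edge
First back edge: e → l.

e→l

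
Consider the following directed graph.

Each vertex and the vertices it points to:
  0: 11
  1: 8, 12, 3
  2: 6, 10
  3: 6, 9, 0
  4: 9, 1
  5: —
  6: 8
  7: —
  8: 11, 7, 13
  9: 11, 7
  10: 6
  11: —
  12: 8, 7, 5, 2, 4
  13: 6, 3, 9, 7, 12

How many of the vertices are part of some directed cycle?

9

A vertex is on a directed cycle iff it belongs to a strongly connected component of size ≥ 2 (or has a self-loop).
The vertices on cycles are {1, 2, 3, 4, 6, 8, 10, 12, 13} — 9 in total.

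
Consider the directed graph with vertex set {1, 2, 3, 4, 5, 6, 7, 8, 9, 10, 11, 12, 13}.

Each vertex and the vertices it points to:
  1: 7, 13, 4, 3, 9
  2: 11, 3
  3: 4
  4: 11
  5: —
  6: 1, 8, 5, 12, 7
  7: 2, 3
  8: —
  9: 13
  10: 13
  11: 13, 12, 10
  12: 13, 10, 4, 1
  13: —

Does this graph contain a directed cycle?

Yes

DFS with white/gray/black marking, starting from 9:
9 gray
  13 gray
  13 black
9 black
1 gray
  7 gray
    2 gray
      11 gray
        11→13: 13 black — skip
        12 gray
          12→13: 13 black — skip
          10 gray
            10→13: 13 black — skip
          10 black
          4 gray
            4→11: 11 is gray → back edge
Back edge found, so a cycle exists: 11 → 12 → 4 → 11.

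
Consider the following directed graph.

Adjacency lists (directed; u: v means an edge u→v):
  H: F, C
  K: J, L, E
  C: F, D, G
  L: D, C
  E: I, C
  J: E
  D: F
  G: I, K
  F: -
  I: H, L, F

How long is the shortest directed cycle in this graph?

For each vertex v, BFS finds the shortest path from v back to v.
The shortest such closed walk is G → K → L → C → G, length 4.

4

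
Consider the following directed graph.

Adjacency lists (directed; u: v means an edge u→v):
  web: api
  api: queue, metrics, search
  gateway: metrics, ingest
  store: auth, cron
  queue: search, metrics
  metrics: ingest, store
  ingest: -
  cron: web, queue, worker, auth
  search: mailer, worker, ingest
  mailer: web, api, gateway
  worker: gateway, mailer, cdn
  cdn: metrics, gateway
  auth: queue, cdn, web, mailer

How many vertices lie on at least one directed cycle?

12

A vertex is on a directed cycle iff it belongs to a strongly connected component of size ≥ 2 (or has a self-loop).
The vertices on cycles are {api, cdn, web, auth, cron, queue, store, mailer, search, worker, gateway, metrics} — 12 in total.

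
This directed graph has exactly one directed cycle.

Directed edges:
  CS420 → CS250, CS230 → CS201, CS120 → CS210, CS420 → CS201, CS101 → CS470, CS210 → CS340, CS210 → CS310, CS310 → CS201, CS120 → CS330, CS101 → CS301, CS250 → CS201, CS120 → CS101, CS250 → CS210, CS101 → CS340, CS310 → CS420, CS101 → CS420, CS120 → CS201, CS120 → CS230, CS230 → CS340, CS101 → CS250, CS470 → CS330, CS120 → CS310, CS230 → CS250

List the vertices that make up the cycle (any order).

CS210, CS250, CS310, CS420

DFS with gray/black marking from CS210:
CS210 gray
  CS310 gray
    CS201 gray
    CS201 black
    CS420 gray
      CS250 gray
        CS250→CS201: CS201 black — skip
        CS250→CS210: CS210 is gray → back edge
Back edge closes the cycle CS210 → CS310 → CS420 → CS250 → CS210; its vertices are {CS210, CS250, CS310, CS420}.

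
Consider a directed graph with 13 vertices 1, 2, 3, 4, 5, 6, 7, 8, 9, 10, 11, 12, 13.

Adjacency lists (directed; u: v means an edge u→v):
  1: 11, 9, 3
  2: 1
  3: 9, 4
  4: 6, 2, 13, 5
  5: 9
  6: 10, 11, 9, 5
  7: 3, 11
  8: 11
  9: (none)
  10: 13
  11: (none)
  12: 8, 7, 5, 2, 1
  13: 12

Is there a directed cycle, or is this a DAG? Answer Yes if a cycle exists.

Yes

DFS with white/gray/black marking, starting from 6:
6 gray
  10 gray
    13 gray
      12 gray
        8 gray
          11 gray
          11 black
        8 black
        7 gray
          3 gray
            9 gray
            9 black
            4 gray
              4→6: 6 is gray → back edge
Back edge found, so a cycle exists: 6 → 10 → 13 → 12 → 7 → 3 → 4 → 6.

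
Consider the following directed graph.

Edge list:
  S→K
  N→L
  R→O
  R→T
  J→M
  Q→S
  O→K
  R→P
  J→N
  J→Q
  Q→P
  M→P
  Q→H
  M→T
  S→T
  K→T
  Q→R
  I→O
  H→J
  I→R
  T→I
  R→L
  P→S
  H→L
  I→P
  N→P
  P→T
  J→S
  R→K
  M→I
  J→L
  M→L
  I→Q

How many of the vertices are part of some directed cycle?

12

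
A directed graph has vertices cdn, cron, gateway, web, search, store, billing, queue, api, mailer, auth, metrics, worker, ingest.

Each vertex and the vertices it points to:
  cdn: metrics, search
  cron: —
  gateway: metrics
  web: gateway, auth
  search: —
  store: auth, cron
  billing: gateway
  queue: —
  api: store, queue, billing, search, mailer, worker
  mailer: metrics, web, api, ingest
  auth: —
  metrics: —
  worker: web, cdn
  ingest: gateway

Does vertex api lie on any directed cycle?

api is on a cycle iff api can reach itself via ≥1 edge.
api → mailer → api — yes.

Yes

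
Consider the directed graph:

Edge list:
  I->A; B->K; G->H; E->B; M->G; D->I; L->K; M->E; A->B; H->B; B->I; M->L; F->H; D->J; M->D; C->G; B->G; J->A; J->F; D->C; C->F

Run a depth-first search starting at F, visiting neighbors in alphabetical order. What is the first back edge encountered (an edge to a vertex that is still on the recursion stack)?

DFS from F (visiting neighbors in alphabetical order); mark gray on enter, black on exit:
F gray
  H gray
    B gray
      G gray
        G→H: H is gray → back edge
First back edge: G → H.

G->H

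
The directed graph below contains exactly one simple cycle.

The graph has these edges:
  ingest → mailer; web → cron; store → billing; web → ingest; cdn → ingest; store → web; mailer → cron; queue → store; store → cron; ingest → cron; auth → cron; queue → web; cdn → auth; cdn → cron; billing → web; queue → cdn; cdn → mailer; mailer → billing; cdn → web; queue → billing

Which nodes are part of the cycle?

web, ingest, mailer, billing

DFS with gray/black marking from ingest:
ingest gray
  mailer gray
    cron gray
    cron black
    billing gray
      web gray
        web→cron: cron black — skip
        web→ingest: ingest is gray → back edge
Back edge closes the cycle ingest → mailer → billing → web → ingest; its vertices are {web, ingest, mailer, billing}.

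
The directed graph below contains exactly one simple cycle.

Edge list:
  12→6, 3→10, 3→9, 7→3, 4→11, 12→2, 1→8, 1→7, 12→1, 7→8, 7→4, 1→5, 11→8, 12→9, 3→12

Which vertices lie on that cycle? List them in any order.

1, 3, 7, 12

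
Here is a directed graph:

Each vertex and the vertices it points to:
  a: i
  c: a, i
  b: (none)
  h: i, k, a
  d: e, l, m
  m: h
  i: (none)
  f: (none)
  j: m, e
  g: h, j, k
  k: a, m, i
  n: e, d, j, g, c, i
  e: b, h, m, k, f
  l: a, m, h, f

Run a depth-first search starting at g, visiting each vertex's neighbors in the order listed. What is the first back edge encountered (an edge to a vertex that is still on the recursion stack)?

m->h

DFS from g (visiting each vertex's neighbors in the order listed); mark gray on enter, black on exit:
g gray
  h gray
    i gray
    i black
    k gray
      a gray
        a→i: i black — skip
      a black
      m gray
        m→h: h is gray → back edge
First back edge: m → h.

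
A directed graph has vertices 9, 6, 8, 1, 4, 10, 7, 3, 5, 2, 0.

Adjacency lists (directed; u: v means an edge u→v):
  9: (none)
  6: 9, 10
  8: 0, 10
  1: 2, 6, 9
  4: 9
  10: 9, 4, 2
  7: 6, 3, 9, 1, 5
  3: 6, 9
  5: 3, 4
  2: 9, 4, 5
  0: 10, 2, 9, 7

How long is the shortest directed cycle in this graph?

For each vertex v, BFS finds the shortest path from v back to v.
The shortest such closed walk is 5 → 3 → 6 → 10 → 2 → 5, length 5.

5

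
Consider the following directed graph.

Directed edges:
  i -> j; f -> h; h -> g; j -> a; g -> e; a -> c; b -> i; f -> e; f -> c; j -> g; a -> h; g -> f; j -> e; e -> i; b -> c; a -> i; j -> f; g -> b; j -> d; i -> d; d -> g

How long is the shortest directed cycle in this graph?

For each vertex v, BFS finds the shortest path from v back to v.
The shortest such closed walk is j → e → i → j, length 3.

3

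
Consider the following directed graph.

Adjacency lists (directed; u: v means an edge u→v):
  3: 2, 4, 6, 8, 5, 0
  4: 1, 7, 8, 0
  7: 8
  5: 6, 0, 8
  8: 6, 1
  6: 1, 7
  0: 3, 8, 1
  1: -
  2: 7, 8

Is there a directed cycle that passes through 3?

Yes

3 is on a cycle iff 3 can reach itself via ≥1 edge.
3 → 0 → 3 — yes.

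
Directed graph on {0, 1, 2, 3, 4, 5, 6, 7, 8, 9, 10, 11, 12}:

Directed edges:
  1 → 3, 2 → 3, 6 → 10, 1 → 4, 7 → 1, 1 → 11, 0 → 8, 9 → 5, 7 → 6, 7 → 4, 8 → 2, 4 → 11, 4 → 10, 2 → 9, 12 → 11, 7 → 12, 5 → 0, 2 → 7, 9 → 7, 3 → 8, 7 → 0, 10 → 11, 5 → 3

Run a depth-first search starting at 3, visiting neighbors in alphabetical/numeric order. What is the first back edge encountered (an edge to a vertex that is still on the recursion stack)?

2->3

DFS from 3 (visiting neighbors in alphabetical/numeric order); mark gray on enter, black on exit:
3 gray
  8 gray
    2 gray
      2→3: 3 is gray → back edge
First back edge: 2 → 3.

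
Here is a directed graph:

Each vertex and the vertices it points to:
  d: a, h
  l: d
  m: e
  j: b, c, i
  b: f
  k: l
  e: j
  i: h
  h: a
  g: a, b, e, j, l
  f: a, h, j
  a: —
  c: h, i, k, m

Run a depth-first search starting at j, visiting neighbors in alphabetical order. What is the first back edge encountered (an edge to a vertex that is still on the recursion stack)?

f->j

DFS from j (visiting neighbors in alphabetical order); mark gray on enter, black on exit:
j gray
  b gray
    f gray
      a gray
      a black
      h gray
        h→a: a black — skip
      h black
      f→j: j is gray → back edge
First back edge: f → j.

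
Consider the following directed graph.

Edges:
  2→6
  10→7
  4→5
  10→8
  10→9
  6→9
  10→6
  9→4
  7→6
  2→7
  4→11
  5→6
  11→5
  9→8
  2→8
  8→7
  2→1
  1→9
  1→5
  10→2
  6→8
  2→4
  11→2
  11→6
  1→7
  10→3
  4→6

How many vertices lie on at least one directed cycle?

9

A vertex is on a directed cycle iff it belongs to a strongly connected component of size ≥ 2 (or has a self-loop).
The vertices on cycles are {1, 2, 4, 5, 6, 7, 8, 9, 11} — 9 in total.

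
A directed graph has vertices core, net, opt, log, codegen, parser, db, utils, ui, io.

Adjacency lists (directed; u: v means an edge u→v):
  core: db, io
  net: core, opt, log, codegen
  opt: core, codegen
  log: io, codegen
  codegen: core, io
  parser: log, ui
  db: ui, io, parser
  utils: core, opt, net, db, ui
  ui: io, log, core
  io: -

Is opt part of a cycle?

No

opt lies on a cycle iff there is a path from opt back to itself.
Exploring from opt, it never reaches itself; equivalently, its strongly connected component is a singleton.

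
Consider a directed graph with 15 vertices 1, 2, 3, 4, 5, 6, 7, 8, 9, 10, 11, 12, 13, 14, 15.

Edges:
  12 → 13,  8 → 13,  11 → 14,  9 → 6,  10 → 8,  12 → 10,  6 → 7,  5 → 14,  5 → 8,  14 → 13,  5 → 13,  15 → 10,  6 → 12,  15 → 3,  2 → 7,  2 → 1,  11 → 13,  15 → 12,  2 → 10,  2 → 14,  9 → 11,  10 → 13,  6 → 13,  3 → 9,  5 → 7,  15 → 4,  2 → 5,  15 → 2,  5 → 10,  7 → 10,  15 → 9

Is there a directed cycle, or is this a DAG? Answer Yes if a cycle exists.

DFS with white/gray/black marking, starting from 12:
12 gray
  10 gray
    8 gray
      13 gray
      13 black
    8 black
    10→13: 13 black — skip
  10 black
  12→13: 13 black — skip
12 black
1 gray
1 black
2 gray
  7 gray
    7→10: 10 black — skip
  7 black
  2→1: 1 black — skip
  2→10: 10 black — skip
  5 gray
    5→8: 8 black — skip
    5→13: 13 black — skip
    5→7: 7 black — skip
    5→10: 10 black — skip
    14 gray
      14→13: 13 black — skip
    14 black
  5 black
  2→14: 14 black — skip
2 black
3 gray
  9 gray
    6 gray
      6→7: 7 black — skip
      6→13: 13 black — skip
      6→12: 12 black — skip
    6 black
    11 gray
      11→14: 14 black — skip
      11→13: 13 black — skip
    11 black
  9 black
3 black
4 gray
4 black
15 gray
  15→3: 3 black — skip
  15→10: 10 black — skip
  15→2: 2 black — skip
  15→12: 12 black — skip
  15→9: 9 black — skip
  15→4: 4 black — skip
15 black
Every edge goes to a white or black vertex — no back edge, so the graph is acyclic.

No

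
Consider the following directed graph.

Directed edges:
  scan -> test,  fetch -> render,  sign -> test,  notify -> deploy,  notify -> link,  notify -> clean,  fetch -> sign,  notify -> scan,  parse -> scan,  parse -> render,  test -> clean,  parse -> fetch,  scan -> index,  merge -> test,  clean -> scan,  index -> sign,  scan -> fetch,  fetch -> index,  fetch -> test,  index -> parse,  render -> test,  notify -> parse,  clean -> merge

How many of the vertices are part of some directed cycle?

A vertex is on a directed cycle iff it belongs to a strongly connected component of size ≥ 2 (or has a self-loop).
The vertices on cycles are {scan, sign, test, clean, fetch, index, merge, parse, render} — 9 in total.

9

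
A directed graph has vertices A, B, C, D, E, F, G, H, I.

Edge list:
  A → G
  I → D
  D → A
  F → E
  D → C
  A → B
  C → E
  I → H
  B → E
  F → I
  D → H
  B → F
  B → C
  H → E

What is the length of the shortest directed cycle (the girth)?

For each vertex v, BFS finds the shortest path from v back to v.
The shortest such closed walk is I → D → A → B → F → I, length 5.

5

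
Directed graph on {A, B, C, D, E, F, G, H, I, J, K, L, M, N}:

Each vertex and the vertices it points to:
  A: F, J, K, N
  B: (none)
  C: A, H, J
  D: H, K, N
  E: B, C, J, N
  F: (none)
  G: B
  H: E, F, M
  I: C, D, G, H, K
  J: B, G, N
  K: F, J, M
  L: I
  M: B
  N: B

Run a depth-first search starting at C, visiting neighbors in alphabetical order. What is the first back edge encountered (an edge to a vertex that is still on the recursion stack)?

DFS from C (visiting neighbors in alphabetical order); mark gray on enter, black on exit:
C gray
  A gray
    F gray
    F black
    J gray
      B gray
      B black
      G gray
        G→B: B black — skip
      G black
      N gray
        N→B: B black — skip
      N black
    J black
    K gray
      K→F: F black — skip
      K→J: J black — skip
      M gray
        M→B: B black — skip
      M black
    K black
    A→N: N black — skip
  A black
  H gray
    E gray
      E→B: B black — skip
      E→C: C is gray → back edge
First back edge: E → C.

E->C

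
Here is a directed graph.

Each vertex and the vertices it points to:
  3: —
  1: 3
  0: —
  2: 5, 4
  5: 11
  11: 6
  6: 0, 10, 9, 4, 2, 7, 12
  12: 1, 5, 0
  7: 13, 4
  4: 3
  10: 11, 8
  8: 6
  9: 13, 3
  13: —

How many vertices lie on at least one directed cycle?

7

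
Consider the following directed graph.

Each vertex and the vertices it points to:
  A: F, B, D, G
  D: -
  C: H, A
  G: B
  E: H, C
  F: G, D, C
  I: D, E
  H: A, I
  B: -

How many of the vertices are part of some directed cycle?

A vertex is on a directed cycle iff it belongs to a strongly connected component of size ≥ 2 (or has a self-loop).
The vertices on cycles are {A, C, E, F, H, I} — 6 in total.

6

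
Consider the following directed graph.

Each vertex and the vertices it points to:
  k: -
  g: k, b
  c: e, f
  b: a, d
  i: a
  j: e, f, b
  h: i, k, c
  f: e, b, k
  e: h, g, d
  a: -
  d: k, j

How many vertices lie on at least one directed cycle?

A vertex is on a directed cycle iff it belongs to a strongly connected component of size ≥ 2 (or has a self-loop).
The vertices on cycles are {b, c, d, e, f, g, h, j} — 8 in total.

8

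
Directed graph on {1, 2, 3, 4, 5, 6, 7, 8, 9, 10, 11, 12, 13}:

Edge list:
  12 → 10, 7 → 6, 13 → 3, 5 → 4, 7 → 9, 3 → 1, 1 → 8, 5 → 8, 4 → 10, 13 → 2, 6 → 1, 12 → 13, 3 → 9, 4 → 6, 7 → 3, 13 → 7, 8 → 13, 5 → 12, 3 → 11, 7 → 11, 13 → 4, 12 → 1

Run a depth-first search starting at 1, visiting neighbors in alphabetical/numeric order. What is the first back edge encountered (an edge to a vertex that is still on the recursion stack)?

3→1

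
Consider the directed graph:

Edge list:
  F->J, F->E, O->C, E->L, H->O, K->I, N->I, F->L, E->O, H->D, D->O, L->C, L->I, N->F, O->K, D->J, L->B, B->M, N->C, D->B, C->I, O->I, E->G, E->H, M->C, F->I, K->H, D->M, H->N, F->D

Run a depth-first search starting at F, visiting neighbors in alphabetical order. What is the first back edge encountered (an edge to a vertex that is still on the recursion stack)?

DFS from F (visiting neighbors in alphabetical order); mark gray on enter, black on exit:
F gray
  D gray
    B gray
      M gray
        C gray
          I gray
          I black
        C black
      M black
    B black
    J gray
    J black
    D→M: M black — skip
    O gray
      O→C: C black — skip
      O→I: I black — skip
      K gray
        H gray
          H→D: D is gray → back edge
First back edge: H → D.

H→D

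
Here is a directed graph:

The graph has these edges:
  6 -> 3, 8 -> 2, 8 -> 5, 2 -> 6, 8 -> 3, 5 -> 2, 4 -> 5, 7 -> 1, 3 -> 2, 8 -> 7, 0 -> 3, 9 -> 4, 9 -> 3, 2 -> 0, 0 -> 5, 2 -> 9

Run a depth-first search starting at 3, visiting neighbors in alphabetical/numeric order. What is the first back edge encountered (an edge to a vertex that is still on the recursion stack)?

DFS from 3 (visiting neighbors in alphabetical/numeric order); mark gray on enter, black on exit:
3 gray
  2 gray
    0 gray
      0→3: 3 is gray → back edge
First back edge: 0 → 3.

0->3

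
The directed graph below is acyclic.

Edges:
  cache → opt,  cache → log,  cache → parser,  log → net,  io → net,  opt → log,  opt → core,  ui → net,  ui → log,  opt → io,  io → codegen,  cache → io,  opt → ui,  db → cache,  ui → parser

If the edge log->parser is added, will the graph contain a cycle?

No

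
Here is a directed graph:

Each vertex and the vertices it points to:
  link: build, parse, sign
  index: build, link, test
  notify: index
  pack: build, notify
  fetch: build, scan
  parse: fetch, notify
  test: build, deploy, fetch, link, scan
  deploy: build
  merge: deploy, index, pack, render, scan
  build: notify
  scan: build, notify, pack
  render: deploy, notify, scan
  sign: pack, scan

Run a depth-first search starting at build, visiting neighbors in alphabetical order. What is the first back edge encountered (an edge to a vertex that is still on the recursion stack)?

DFS from build (visiting neighbors in alphabetical order); mark gray on enter, black on exit:
build gray
  notify gray
    index gray
      index→build: build is gray → back edge
First back edge: index → build.

index->build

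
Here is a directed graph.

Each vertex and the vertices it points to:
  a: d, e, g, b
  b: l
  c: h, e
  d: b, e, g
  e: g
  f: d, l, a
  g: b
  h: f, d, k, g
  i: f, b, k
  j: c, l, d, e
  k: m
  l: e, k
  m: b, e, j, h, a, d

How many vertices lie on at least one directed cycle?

12

A vertex is on a directed cycle iff it belongs to a strongly connected component of size ≥ 2 (or has a self-loop).
The vertices on cycles are {a, b, c, d, e, f, g, h, j, k, l, m} — 12 in total.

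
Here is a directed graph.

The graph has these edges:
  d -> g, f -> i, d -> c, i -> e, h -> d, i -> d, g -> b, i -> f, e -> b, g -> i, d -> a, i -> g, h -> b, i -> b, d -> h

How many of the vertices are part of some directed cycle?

A vertex is on a directed cycle iff it belongs to a strongly connected component of size ≥ 2 (or has a self-loop).
The vertices on cycles are {d, f, g, h, i} — 5 in total.

5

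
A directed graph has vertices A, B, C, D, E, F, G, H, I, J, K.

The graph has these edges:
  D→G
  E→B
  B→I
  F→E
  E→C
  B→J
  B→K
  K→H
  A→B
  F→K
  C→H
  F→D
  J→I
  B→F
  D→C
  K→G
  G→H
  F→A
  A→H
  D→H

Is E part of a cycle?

Yes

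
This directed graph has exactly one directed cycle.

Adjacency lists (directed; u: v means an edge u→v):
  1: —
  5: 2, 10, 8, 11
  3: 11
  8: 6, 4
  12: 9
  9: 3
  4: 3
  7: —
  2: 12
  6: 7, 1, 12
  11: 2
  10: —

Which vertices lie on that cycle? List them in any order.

DFS with gray/black marking from 11:
11 gray
  2 gray
    12 gray
      9 gray
        3 gray
          3→11: 11 is gray → back edge
Back edge closes the cycle 11 → 2 → 12 → 9 → 3 → 11; its vertices are {2, 3, 9, 11, 12}.

2, 3, 9, 11, 12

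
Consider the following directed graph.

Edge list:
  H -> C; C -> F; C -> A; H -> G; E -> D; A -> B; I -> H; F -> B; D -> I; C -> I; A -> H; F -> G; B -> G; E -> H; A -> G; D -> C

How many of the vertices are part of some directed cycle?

4

A vertex is on a directed cycle iff it belongs to a strongly connected component of size ≥ 2 (or has a self-loop).
The vertices on cycles are {A, C, H, I} — 4 in total.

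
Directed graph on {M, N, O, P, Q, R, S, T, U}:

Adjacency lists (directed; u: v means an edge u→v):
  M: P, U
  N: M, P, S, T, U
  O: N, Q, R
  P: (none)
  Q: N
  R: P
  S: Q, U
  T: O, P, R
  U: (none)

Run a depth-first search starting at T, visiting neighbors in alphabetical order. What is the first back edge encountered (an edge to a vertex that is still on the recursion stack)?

Q→N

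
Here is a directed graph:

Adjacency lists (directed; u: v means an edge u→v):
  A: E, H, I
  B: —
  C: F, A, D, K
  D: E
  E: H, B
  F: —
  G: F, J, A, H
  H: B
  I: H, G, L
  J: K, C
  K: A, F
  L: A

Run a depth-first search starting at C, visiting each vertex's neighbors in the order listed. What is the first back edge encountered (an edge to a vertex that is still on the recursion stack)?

K→A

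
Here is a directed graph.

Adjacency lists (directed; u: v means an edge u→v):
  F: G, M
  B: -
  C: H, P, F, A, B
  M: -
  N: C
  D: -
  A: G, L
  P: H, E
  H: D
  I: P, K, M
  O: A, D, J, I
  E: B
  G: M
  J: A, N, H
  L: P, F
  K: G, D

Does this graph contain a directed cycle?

No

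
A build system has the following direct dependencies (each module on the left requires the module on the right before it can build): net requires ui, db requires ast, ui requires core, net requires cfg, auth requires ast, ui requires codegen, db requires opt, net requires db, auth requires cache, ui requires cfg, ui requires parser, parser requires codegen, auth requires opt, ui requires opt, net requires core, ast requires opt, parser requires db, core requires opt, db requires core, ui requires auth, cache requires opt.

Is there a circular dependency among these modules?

No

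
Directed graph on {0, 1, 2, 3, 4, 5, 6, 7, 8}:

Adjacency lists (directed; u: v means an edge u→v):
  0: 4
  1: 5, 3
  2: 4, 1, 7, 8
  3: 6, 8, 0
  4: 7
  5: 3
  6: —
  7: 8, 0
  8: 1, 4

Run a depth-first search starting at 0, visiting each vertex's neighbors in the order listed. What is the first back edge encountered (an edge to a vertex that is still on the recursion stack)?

3->8

DFS from 0 (visiting each vertex's neighbors in the order listed); mark gray on enter, black on exit:
0 gray
  4 gray
    7 gray
      8 gray
        1 gray
          5 gray
            3 gray
              6 gray
              6 black
              3→8: 8 is gray → back edge
First back edge: 3 → 8.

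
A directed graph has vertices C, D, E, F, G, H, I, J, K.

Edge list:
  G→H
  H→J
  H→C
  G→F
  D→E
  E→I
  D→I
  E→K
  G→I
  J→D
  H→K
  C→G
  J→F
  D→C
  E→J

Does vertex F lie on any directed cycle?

No

F lies on a cycle iff there is a path from F back to itself.
Exploring from F, it never reaches itself; equivalently, its strongly connected component is a singleton.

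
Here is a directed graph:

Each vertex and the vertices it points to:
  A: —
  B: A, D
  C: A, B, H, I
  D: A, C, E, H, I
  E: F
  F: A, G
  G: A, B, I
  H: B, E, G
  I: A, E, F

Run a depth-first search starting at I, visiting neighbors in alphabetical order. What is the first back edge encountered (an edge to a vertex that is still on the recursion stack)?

C->B

DFS from I (visiting neighbors in alphabetical order); mark gray on enter, black on exit:
I gray
  A gray
  A black
  E gray
    F gray
      F→A: A black — skip
      G gray
        G→A: A black — skip
        B gray
          B→A: A black — skip
          D gray
            D→A: A black — skip
            C gray
              C→A: A black — skip
              C→B: B is gray → back edge
First back edge: C → B.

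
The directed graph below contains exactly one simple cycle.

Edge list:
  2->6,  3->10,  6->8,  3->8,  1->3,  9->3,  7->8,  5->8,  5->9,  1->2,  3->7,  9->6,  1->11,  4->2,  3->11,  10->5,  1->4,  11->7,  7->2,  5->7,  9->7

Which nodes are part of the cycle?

DFS with gray/black marking from 3:
3 gray
  11 gray
    7 gray
      8 gray
      8 black
      2 gray
        6 gray
          6→8: 8 black — skip
        6 black
      2 black
    7 black
  11 black
  3→8: 8 black — skip
  3→7: 7 black — skip
  10 gray
    5 gray
      5→8: 8 black — skip
      5→7: 7 black — skip
      9 gray
        9→3: 3 is gray → back edge
Back edge closes the cycle 3 → 10 → 5 → 9 → 3; its vertices are {3, 5, 9, 10}.

3, 5, 9, 10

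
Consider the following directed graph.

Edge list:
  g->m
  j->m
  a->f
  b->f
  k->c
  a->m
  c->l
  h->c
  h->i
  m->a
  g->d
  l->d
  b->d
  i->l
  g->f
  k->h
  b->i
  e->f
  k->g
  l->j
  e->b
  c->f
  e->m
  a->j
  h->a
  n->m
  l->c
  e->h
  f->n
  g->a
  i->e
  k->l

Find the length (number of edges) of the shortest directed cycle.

2

For each vertex v, BFS finds the shortest path from v back to v.
The shortest such closed walk is l → c → l, length 2.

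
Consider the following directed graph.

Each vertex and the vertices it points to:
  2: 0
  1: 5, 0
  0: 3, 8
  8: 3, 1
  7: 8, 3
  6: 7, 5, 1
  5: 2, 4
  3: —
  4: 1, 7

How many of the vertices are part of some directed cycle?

7

A vertex is on a directed cycle iff it belongs to a strongly connected component of size ≥ 2 (or has a self-loop).
The vertices on cycles are {0, 1, 2, 4, 5, 7, 8} — 7 in total.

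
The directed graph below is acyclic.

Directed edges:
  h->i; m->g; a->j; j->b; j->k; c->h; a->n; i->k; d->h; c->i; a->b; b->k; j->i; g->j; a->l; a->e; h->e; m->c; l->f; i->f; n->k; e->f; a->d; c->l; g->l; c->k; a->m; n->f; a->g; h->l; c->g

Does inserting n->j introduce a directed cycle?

Adding n→j creates a cycle iff j can already reach n.
Explore from j: no path reaches n. The graph stays acyclic.

No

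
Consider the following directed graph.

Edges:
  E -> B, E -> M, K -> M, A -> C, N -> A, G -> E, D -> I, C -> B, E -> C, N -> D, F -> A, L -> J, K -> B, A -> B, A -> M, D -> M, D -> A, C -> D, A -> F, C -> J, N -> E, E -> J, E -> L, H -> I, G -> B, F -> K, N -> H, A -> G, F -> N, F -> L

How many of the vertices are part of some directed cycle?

7

A vertex is on a directed cycle iff it belongs to a strongly connected component of size ≥ 2 (or has a self-loop).
The vertices on cycles are {A, C, D, E, F, G, N} — 7 in total.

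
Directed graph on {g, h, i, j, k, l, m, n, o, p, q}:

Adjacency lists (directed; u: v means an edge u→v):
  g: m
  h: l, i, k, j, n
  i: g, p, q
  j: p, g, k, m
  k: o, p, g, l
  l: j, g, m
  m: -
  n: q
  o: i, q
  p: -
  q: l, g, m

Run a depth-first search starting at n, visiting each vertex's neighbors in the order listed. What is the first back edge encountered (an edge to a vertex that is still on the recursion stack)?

i->q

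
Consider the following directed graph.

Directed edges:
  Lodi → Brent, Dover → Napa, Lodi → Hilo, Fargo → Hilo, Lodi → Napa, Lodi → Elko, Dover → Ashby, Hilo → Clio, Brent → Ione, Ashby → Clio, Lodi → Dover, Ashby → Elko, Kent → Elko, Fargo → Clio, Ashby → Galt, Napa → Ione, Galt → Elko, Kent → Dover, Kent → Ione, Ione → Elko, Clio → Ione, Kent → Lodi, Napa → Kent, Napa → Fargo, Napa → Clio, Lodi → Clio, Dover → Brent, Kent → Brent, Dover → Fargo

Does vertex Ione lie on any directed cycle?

Ione lies on a cycle iff there is a path from Ione back to itself.
Exploring from Ione, it never reaches itself; equivalently, its strongly connected component is a singleton.

No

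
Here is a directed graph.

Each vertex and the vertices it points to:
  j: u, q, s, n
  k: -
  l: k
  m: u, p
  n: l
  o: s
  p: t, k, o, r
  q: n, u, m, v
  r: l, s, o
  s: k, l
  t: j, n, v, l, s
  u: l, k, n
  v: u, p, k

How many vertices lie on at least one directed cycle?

6

A vertex is on a directed cycle iff it belongs to a strongly connected component of size ≥ 2 (or has a self-loop).
The vertices on cycles are {j, m, p, q, t, v} — 6 in total.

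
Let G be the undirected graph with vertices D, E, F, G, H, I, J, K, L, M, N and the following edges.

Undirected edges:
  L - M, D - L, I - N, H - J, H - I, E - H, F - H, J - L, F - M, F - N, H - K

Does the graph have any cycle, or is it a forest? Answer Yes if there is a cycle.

Yes

DFS, tracking each vertex's parent; an edge to a visited non-parent vertex closes a cycle.
Start from H:
visit H (parent –)
  visit I (parent H)
    I–H: parent, skip
    visit N (parent I)
      visit F (parent N)
        visit M (parent F)
          M–F: parent, skip
          visit L (parent M)
            visit D (parent L)
              D–L: parent, skip
            visit J (parent L)
              J–H: H visited and ≠ parent → cycle
Cycle: H – I – N – F – M – L – J – H.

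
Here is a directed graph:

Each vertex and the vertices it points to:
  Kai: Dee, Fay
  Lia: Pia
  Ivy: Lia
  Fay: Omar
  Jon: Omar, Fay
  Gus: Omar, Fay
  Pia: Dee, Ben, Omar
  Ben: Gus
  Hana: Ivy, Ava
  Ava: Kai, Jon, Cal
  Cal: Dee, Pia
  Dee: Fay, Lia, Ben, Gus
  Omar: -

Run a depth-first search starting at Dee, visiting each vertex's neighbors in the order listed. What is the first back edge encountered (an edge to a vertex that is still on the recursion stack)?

Pia->Dee

DFS from Dee (visiting each vertex's neighbors in the order listed); mark gray on enter, black on exit:
Dee gray
  Fay gray
    Omar gray
    Omar black
  Fay black
  Lia gray
    Pia gray
      Pia→Dee: Dee is gray → back edge
First back edge: Pia → Dee.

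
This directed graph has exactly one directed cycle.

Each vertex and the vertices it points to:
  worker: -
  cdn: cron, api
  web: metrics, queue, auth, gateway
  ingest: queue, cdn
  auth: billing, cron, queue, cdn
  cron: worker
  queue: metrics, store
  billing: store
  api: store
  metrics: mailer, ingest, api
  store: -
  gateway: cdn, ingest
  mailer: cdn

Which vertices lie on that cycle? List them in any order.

queue, ingest, metrics

DFS with gray/black marking from queue:
queue gray
  metrics gray
    mailer gray
      cdn gray
        cron gray
          worker gray
          worker black
        cron black
        api gray
          store gray
          store black
        api black
      cdn black
    mailer black
    ingest gray
      ingest→queue: queue is gray → back edge
Back edge closes the cycle queue → metrics → ingest → queue; its vertices are {queue, ingest, metrics}.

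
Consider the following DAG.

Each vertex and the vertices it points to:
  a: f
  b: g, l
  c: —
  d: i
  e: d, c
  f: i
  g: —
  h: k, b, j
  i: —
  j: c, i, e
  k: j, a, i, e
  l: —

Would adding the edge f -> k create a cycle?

Yes

Adding f→k creates a cycle iff k can already reach f.
Path from k: k → a → f.
So k → … → f → k is a cycle.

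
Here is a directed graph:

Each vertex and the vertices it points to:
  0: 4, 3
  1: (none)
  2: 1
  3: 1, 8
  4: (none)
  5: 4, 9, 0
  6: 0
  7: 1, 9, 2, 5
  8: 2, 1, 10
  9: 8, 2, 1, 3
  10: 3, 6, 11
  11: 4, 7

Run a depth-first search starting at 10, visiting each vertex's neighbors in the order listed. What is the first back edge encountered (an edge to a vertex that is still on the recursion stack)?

DFS from 10 (visiting each vertex's neighbors in the order listed); mark gray on enter, black on exit:
10 gray
  3 gray
    1 gray
    1 black
    8 gray
      2 gray
        2→1: 1 black — skip
      2 black
      8→1: 1 black — skip
      8→10: 10 is gray → back edge
First back edge: 8 → 10.

8->10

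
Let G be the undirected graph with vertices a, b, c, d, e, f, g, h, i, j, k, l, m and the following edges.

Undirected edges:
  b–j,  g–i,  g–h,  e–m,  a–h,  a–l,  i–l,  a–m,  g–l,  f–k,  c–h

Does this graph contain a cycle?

DFS, tracking each vertex's parent; an edge to a visited non-parent vertex closes a cycle.
Start from e:
visit e (parent –)
  visit m (parent e)
    m–e: parent, skip
    visit a (parent m)
      a–m: parent, skip
      visit l (parent a)
        visit g (parent l)
          visit i (parent g)
            i–l: l visited and ≠ parent → cycle
Cycle: l – g – i – l.

Yes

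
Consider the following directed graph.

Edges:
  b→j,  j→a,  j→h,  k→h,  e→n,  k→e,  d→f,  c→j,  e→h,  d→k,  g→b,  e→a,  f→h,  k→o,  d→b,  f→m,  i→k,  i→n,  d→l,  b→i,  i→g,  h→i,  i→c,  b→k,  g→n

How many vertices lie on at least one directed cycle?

8

A vertex is on a directed cycle iff it belongs to a strongly connected component of size ≥ 2 (or has a self-loop).
The vertices on cycles are {b, c, e, g, h, i, j, k} — 8 in total.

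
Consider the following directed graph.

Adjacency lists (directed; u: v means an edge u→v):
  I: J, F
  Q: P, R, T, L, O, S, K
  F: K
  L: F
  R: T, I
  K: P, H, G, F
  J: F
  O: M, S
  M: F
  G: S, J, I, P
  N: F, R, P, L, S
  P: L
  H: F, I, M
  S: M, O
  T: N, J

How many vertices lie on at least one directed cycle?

A vertex is on a directed cycle iff it belongs to a strongly connected component of size ≥ 2 (or has a self-loop).
The vertices on cycles are {F, G, H, I, J, K, L, M, N, O, P, R, S, T} — 14 in total.

14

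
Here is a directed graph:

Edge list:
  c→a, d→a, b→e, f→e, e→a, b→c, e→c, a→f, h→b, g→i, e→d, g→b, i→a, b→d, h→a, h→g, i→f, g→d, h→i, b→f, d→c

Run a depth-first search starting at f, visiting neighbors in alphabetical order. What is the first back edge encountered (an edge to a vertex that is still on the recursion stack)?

DFS from f (visiting neighbors in alphabetical order); mark gray on enter, black on exit:
f gray
  e gray
    a gray
      a→f: f is gray → back edge
First back edge: a → f.

a→f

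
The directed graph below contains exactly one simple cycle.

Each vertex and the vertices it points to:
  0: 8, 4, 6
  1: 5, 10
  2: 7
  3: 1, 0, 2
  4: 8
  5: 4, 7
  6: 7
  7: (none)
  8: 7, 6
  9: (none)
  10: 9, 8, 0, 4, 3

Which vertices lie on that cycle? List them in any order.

DFS with gray/black marking from 1:
1 gray
  5 gray
    4 gray
      8 gray
        7 gray
        7 black
        6 gray
          6→7: 7 black — skip
        6 black
      8 black
    4 black
    5→7: 7 black — skip
  5 black
  10 gray
    9 gray
    9 black
    10→8: 8 black — skip
    0 gray
      0→8: 8 black — skip
      0→4: 4 black — skip
      0→6: 6 black — skip
    0 black
    10→4: 4 black — skip
    3 gray
      3→1: 1 is gray → back edge
Back edge closes the cycle 1 → 10 → 3 → 1; its vertices are {1, 3, 10}.

1, 3, 10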